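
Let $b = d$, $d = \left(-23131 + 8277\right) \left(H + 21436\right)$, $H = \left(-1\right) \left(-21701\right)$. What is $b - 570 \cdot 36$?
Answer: $-640777518$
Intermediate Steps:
$H = 21701$
$d = -640756998$ ($d = \left(-23131 + 8277\right) \left(21701 + 21436\right) = \left(-14854\right) 43137 = -640756998$)
$b = -640756998$
$b - 570 \cdot 36 = -640756998 - 570 \cdot 36 = -640756998 - 20520 = -640777518$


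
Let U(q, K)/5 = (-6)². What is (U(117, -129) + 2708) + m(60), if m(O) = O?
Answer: 2948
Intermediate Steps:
U(q, K) = 180 (U(q, K) = 5*(-6)² = 5*36 = 180)
(U(117, -129) + 2708) + m(60) = (180 + 2708) + 60 = 2888 + 60 = 2948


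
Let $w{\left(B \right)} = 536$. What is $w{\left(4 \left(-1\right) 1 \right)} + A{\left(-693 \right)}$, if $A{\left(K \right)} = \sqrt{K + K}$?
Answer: $536 + 3 i \sqrt{154} \approx 536.0 + 37.229 i$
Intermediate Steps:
$A{\left(K \right)} = \sqrt{2} \sqrt{K}$ ($A{\left(K \right)} = \sqrt{2 K} = \sqrt{2} \sqrt{K}$)
$w{\left(4 \left(-1\right) 1 \right)} + A{\left(-693 \right)} = 536 + \sqrt{2} \sqrt{-693} = 536 + \sqrt{2} \cdot 3 i \sqrt{77} = 536 + 3 i \sqrt{154}$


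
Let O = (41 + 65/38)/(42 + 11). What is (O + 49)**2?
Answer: 10061895481/4056196 ≈ 2480.6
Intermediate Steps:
O = 1623/2014 (O = (41 + 65*(1/38))/53 = (41 + 65/38)*(1/53) = (1623/38)*(1/53) = 1623/2014 ≈ 0.80586)
(O + 49)**2 = (1623/2014 + 49)**2 = (100309/2014)**2 = 10061895481/4056196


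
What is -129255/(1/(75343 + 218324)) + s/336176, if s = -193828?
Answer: -3190136108024197/84044 ≈ -3.7958e+10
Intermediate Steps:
-129255/(1/(75343 + 218324)) + s/336176 = -129255/(1/(75343 + 218324)) - 193828/336176 = -129255/(1/293667) - 193828*1/336176 = -129255/1/293667 - 48457/84044 = -129255*293667 - 48457/84044 = -37957928085 - 48457/84044 = -3190136108024197/84044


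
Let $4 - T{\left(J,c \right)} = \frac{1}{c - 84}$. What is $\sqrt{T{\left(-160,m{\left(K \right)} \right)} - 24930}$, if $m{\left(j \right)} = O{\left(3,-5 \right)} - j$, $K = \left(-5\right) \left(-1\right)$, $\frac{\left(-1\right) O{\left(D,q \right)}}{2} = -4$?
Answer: $\frac{i \sqrt{2019005}}{9} \approx 157.88 i$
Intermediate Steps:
$O{\left(D,q \right)} = 8$ ($O{\left(D,q \right)} = \left(-2\right) \left(-4\right) = 8$)
$K = 5$
$m{\left(j \right)} = 8 - j$
$T{\left(J,c \right)} = 4 - \frac{1}{-84 + c}$ ($T{\left(J,c \right)} = 4 - \frac{1}{c - 84} = 4 - \frac{1}{-84 + c}$)
$\sqrt{T{\left(-160,m{\left(K \right)} \right)} - 24930} = \sqrt{\frac{-337 + 4 \left(8 - 5\right)}{-84 + \left(8 - 5\right)} - 24930} = \sqrt{\frac{-337 + 4 \cdot 3}{-84 + 3} - 24930} = \sqrt{\frac{-337 + 12}{-81} - 24930} = \sqrt{\left(- \frac{1}{81}\right) \left(-325\right) - 24930} = \sqrt{\frac{325}{81} - 24930} = \sqrt{- \frac{2019005}{81}} = \frac{i \sqrt{2019005}}{9}$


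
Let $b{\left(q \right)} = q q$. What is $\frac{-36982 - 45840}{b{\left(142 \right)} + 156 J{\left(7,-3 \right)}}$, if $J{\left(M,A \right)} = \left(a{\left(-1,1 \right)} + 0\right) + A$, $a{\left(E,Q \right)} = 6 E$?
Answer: $- \frac{41411}{9380} \approx -4.4148$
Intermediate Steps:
$b{\left(q \right)} = q^{2}$
$J{\left(M,A \right)} = -6 + A$ ($J{\left(M,A \right)} = \left(6 \left(-1\right) + 0\right) + A = \left(-6 + 0\right) + A = -6 + A$)
$\frac{-36982 - 45840}{b{\left(142 \right)} + 156 J{\left(7,-3 \right)}} = \frac{-36982 - 45840}{142^{2} + 156 \left(-6 - 3\right)} = - \frac{82822}{20164 + 156 \left(-9\right)} = - \frac{82822}{20164 - 1404} = - \frac{82822}{18760} = \left(-82822\right) \frac{1}{18760} = - \frac{41411}{9380}$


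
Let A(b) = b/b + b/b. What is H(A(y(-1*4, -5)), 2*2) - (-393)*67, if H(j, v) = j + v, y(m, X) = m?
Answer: 26337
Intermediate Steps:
A(b) = 2 (A(b) = 1 + 1 = 2)
H(A(y(-1*4, -5)), 2*2) - (-393)*67 = (2 + 2*2) - (-393)*67 = (2 + 4) - 1*(-26331) = 6 + 26331 = 26337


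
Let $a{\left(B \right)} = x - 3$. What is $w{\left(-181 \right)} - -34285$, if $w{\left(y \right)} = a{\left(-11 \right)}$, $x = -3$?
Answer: $34279$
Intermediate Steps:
$a{\left(B \right)} = -6$ ($a{\left(B \right)} = -3 - 3 = -6$)
$w{\left(y \right)} = -6$
$w{\left(-181 \right)} - -34285 = -6 - -34285 = -6 + 34285 = 34279$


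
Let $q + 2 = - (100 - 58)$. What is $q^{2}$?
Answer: $1936$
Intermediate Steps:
$q = -44$ ($q = -2 - \left(100 - 58\right) = -2 - 42 = -44$)
$q^{2} = \left(-44\right)^{2} = 1936$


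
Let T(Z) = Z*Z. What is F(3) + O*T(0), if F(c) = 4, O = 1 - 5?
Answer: 4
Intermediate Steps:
O = -4
T(Z) = Z**2
F(3) + O*T(0) = 4 - 4*0**2 = 4 - 4*0 = 4 + 0 = 4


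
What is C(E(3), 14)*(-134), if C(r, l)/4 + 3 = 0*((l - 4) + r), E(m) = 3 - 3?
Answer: 1608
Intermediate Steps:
E(m) = 0
C(r, l) = -12 (C(r, l) = -12 + 4*(0*((l - 4) + r)) = -12 + 4*(0*((-4 + l) + r)) = -12 + 4*(0*(-4 + l + r)) = -12 + 4*0 = -12 + 0 = -12)
C(E(3), 14)*(-134) = -12*(-134) = 1608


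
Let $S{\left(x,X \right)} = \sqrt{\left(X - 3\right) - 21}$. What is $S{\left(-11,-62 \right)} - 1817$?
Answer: $-1817 + i \sqrt{86} \approx -1817.0 + 9.2736 i$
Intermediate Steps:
$S{\left(x,X \right)} = \sqrt{-24 + X}$ ($S{\left(x,X \right)} = \sqrt{\left(X - 3\right) - 21} = \sqrt{\left(-3 + X\right) - 21} = \sqrt{-24 + X}$)
$S{\left(-11,-62 \right)} - 1817 = \sqrt{-24 - 62} - 1817 = \sqrt{-86} - 1817 = i \sqrt{86} - 1817 = -1817 + i \sqrt{86}$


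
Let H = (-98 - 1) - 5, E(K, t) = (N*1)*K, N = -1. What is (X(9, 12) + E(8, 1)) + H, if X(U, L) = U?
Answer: -103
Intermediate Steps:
E(K, t) = -K (E(K, t) = (-1*1)*K = -K)
H = -104 (H = -99 - 5 = -104)
(X(9, 12) + E(8, 1)) + H = (9 - 1*8) - 104 = (9 - 8) - 104 = 1 - 104 = -103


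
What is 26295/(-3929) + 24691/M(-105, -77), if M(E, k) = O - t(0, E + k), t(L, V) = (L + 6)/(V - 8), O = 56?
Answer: 9076070920/20914067 ≈ 433.97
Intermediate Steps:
t(L, V) = (6 + L)/(-8 + V)
M(E, k) = 56 - 6/(-8 + E + k) (M(E, k) = 56 - (6 + 0)/(-8 + (E + k)) = 56 - 6/(-8 + E + k))
26295/(-3929) + 24691/M(-105, -77) = 26295/(-3929) + 24691/((2*(-227 + 28*(-105) + 28*(-77))/(-8 - 105 - 77))) = 26295*(-1/3929) + 24691/((2*(-227 - 2940 - 2156)/(-190))) = -26295/3929 + 24691/((2*(-1/190)*(-5323))) = -26295/3929 + 24691/(5323/95) = -26295/3929 + 24691*(95/5323) = -26295/3929 + 2345645/5323 = 9076070920/20914067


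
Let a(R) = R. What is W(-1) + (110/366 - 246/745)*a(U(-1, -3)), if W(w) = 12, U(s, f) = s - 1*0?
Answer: 1640063/136335 ≈ 12.030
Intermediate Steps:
U(s, f) = s (U(s, f) = s + 0 = s)
W(-1) + (110/366 - 246/745)*a(U(-1, -3)) = 12 + (110/366 - 246/745)*(-1) = 12 + (110*(1/366) - 246*1/745)*(-1) = 12 + (55/183 - 246/745)*(-1) = 12 - 4043/136335*(-1) = 12 + 4043/136335 = 1640063/136335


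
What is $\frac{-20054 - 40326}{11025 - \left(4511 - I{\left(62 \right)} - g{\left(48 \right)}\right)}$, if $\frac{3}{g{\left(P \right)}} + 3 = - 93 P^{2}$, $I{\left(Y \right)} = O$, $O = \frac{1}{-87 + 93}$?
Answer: $- \frac{25875849000}{2791646119} \approx -9.269$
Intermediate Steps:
$O = \frac{1}{6} \approx 0.16667$
$I{\left(Y \right)} = \frac{1}{6}$
$g{\left(P \right)} = \frac{3}{-3 - 93 P^{2}}$
$\frac{-20054 - 40326}{11025 - \left(4511 - I{\left(62 \right)} - g{\left(48 \right)}\right)} = \frac{-20054 - 40326}{11025 - \left(\frac{27065}{6} + \frac{1}{1 + 31 \cdot 48^{2}}\right)} = - \frac{60380}{11025 - \left(\frac{27065}{6} + \frac{1}{1 + 31 \cdot 2304}\right)} = - \frac{60380}{11025 - \left(\frac{27065}{6} + \frac{1}{1 + 71424}\right)} = - \frac{60380}{11025 + \left(\left(\frac{1}{6} - \frac{1}{71425}\right) - 4511\right)} = - \frac{60380}{11025 + \left(\frac{71419}{428550} - 4511\right)} = - \frac{60380}{11025 - \frac{1933117631}{428550}} = - \frac{60380}{\frac{2791646119}{428550}} = \left(-60380\right) \frac{428550}{2791646119} = - \frac{25875849000}{2791646119}$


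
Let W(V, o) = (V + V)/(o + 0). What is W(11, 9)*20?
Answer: 440/9 ≈ 48.889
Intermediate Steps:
W(V, o) = 2*V/o (W(V, o) = (2*V)/o = 2*V/o)
W(11, 9)*20 = (2*11/9)*20 = (2*11*(⅑))*20 = (22/9)*20 = 440/9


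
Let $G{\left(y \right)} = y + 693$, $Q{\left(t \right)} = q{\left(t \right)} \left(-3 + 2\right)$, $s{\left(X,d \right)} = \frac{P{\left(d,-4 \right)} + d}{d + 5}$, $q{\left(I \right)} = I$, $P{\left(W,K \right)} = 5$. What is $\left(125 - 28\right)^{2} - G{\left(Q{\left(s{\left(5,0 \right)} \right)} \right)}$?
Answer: $8717$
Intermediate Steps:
$s{\left(X,d \right)} = 1$ ($s{\left(X,d \right)} = \frac{5 + d}{d + 5} = \frac{5 + d}{5 + d} = 1$)
$Q{\left(t \right)} = - t$ ($Q{\left(t \right)} = t \left(-3 + 2\right) = t \left(-1\right) = - t$)
$G{\left(y \right)} = 693 + y$
$\left(125 - 28\right)^{2} - G{\left(Q{\left(s{\left(5,0 \right)} \right)} \right)} = \left(125 - 28\right)^{2} - \left(693 - 1\right) = 97^{2} - \left(693 - 1\right) = 9409 - 692 = 8717$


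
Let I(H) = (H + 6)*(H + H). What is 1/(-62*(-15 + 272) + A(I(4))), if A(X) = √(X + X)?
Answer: -7967/126946098 - √10/63473049 ≈ -6.2809e-5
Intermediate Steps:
I(H) = 2*H*(6 + H) (I(H) = (6 + H)*(2*H) = 2*H*(6 + H))
A(X) = √2*√X (A(X) = √(2*X) = √2*√X)
1/(-62*(-15 + 272) + A(I(4))) = 1/(-62*(-15 + 272) + √2*√(2*4*(6 + 4))) = 1/(-62*257 + √2*√(2*4*10)) = 1/(-15934 + √2*√80) = 1/(-15934 + √2*(4*√5)) = 1/(-15934 + 4*√10)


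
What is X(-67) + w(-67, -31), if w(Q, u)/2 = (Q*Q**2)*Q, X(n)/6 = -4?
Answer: 40302218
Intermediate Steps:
X(n) = -24 (X(n) = 6*(-4) = -24)
w(Q, u) = 2*Q**4 (w(Q, u) = 2*((Q*Q**2)*Q) = 2*(Q**3*Q) = 2*Q**4)
X(-67) + w(-67, -31) = -24 + 2*(-67)**4 = -24 + 2*20151121 = -24 + 40302242 = 40302218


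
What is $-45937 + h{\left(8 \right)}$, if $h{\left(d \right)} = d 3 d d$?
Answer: $-44401$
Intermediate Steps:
$h{\left(d \right)} = 3 d^{3}$ ($h{\left(d \right)} = 3 d d^{2} = 3 d^{3}$)
$-45937 + h{\left(8 \right)} = -45937 + 3 \cdot 8^{3} = -45937 + 3 \cdot 512 = -45937 + 1536 = -44401$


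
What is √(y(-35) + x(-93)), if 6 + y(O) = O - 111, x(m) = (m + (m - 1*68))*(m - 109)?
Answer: 42*√29 ≈ 226.18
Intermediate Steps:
x(m) = (-109 + m)*(-68 + 2*m) (x(m) = (m + (m - 68))*(-109 + m) = (m + (-68 + m))*(-109 + m) = (-68 + 2*m)*(-109 + m) = (-109 + m)*(-68 + 2*m))
y(O) = -117 + O (y(O) = -6 + (O - 111) = -6 + (-111 + O) = -117 + O)
√(y(-35) + x(-93)) = √((-117 - 35) + (7412 - 286*(-93) + 2*(-93)²)) = √(-152 + (7412 + 26598 + 2*8649)) = √(-152 + (7412 + 26598 + 17298)) = √(-152 + 51308) = √51156 = 42*√29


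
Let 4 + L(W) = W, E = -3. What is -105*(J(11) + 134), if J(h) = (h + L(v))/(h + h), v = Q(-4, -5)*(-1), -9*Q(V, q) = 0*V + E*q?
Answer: -155225/11 ≈ -14111.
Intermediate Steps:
Q(V, q) = q/3 (Q(V, q) = -(0*V - 3*q)/9 = -(0 - 3*q)/9 = -(-1)*q/3 = q/3)
v = 5/3 (v = ((⅓)*(-5))*(-1) = -5/3*(-1) = 5/3 ≈ 1.6667)
L(W) = -4 + W
J(h) = (-7/3 + h)/(2*h) (J(h) = (h + (-4 + 5/3))/(h + h) = (h - 7/3)/((2*h)) = (-7/3 + h)*(1/(2*h)) = (-7/3 + h)/(2*h))
-105*(J(11) + 134) = -105*((⅙)*(-7 + 3*11)/11 + 134) = -105*((⅙)*(1/11)*(-7 + 33) + 134) = -105*((⅙)*(1/11)*26 + 134) = -105*(13/33 + 134) = -105*4435/33 = -155225/11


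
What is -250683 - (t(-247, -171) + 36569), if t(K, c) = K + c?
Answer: -286834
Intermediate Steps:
-250683 - (t(-247, -171) + 36569) = -250683 - ((-247 - 171) + 36569) = -250683 - (-418 + 36569) = -250683 - 1*36151 = -250683 - 36151 = -286834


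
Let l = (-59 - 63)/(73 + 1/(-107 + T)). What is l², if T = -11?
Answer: 207244816/74183769 ≈ 2.7937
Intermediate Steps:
l = -14396/8613 (l = (-59 - 63)/(73 + 1/(-107 - 11)) = -122/(73 + 1/(-118)) = -122/(73 - 1/118) = -122/8613/118 = -122*118/8613 = -14396/8613 ≈ -1.6714)
l² = (-14396/8613)² = 207244816/74183769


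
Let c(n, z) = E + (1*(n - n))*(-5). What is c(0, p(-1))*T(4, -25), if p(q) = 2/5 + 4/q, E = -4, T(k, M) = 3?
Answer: -12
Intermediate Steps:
p(q) = ⅖ + 4/q (p(q) = 2*(⅕) + 4/q = ⅖ + 4/q)
c(n, z) = -4 (c(n, z) = -4 + (1*(n - n))*(-5) = -4 + (1*0)*(-5) = -4 + 0*(-5) = -4 + 0 = -4)
c(0, p(-1))*T(4, -25) = -4*3 = -12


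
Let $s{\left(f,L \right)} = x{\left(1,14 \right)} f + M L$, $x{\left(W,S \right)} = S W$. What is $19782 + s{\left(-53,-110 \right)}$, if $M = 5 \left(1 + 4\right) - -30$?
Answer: $12990$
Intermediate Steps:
$M = 55$ ($M = 5 \cdot 5 + 30 = 25 + 30 = 55$)
$s{\left(f,L \right)} = 14 f + 55 L$ ($s{\left(f,L \right)} = 14 \cdot 1 f + 55 L = 14 f + 55 L$)
$19782 + s{\left(-53,-110 \right)} = 19782 + \left(14 \left(-53\right) + 55 \left(-110\right)\right) = 19782 - 6792 = 12990$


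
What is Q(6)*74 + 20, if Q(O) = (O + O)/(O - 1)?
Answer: 988/5 ≈ 197.60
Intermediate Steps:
Q(O) = 2*O/(-1 + O) (Q(O) = (2*O)/(-1 + O) = 2*O/(-1 + O))
Q(6)*74 + 20 = (2*6/(-1 + 6))*74 + 20 = (2*6/5)*74 + 20 = (2*6*(⅕))*74 + 20 = (12/5)*74 + 20 = 888/5 + 20 = 988/5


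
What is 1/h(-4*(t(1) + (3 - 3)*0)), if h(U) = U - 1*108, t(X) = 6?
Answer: -1/132 ≈ -0.0075758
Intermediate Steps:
h(U) = -108 + U (h(U) = U - 108 = -108 + U)
1/h(-4*(t(1) + (3 - 3)*0)) = 1/(-108 - 4*(6 + (3 - 3)*0)) = 1/(-108 - 4*(6 + 0*0)) = 1/(-108 - 4*(6 + 0)) = 1/(-108 - 4*6) = 1/(-108 - 24) = 1/(-132) = -1/132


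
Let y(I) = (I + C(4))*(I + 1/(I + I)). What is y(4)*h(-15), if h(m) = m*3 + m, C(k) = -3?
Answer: -495/2 ≈ -247.50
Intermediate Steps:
h(m) = 4*m (h(m) = 3*m + m = 4*m)
y(I) = (-3 + I)*(I + 1/(2*I)) (y(I) = (I - 3)*(I + 1/(I + I)) = (-3 + I)*(I + 1/(2*I)))
y(4)*h(-15) = (½ + 4² - 3*4 - 3/2/4)*(4*(-15)) = (½ + 16 - 12 - 3/2*¼)*(-60) = (½ + 16 - 12 - 3/8)*(-60) = (33/8)*(-60) = -495/2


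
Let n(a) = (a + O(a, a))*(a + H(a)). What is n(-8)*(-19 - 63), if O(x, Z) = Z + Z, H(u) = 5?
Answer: -5904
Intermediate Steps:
O(x, Z) = 2*Z
n(a) = 3*a*(5 + a) (n(a) = (a + 2*a)*(a + 5) = (3*a)*(5 + a) = 3*a*(5 + a))
n(-8)*(-19 - 63) = (3*(-8)*(5 - 8))*(-19 - 63) = (3*(-8)*(-3))*(-82) = 72*(-82) = -5904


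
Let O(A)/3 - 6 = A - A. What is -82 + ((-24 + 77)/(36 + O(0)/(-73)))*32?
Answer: -45106/1305 ≈ -34.564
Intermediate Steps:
O(A) = 18 (O(A) = 18 + 3*(A - A) = 18 + 3*0 = 18 + 0 = 18)
-82 + ((-24 + 77)/(36 + O(0)/(-73)))*32 = -82 + ((-24 + 77)/(36 + 18/(-73)))*32 = -82 + (53/(36 + 18*(-1/73)))*32 = -82 + (53/(36 - 18/73))*32 = -82 + (53/(2610/73))*32 = -82 + (53*(73/2610))*32 = -82 + (3869/2610)*32 = -82 + 61904/1305 = -45106/1305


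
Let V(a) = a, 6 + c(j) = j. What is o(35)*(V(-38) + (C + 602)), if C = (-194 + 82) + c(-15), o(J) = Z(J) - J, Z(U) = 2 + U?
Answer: 862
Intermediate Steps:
c(j) = -6 + j
o(J) = 2 (o(J) = (2 + J) - J = 2)
C = -133 (C = (-194 + 82) + (-6 - 15) = -112 - 21 = -133)
o(35)*(V(-38) + (C + 602)) = 2*(-38 + (-133 + 602)) = 2*(-38 + 469) = 2*431 = 862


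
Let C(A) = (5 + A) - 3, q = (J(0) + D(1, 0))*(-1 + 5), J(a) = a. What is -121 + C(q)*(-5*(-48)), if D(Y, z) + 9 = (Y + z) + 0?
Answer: -7321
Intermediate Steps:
D(Y, z) = -9 + Y + z (D(Y, z) = -9 + ((Y + z) + 0) = -9 + (Y + z) = -9 + Y + z)
q = -32 (q = (0 + (-9 + 1 + 0))*(-1 + 5) = (0 - 8)*4 = -8*4 = -32)
C(A) = 2 + A
-121 + C(q)*(-5*(-48)) = -121 + (2 - 32)*(-5*(-48)) = -121 - 30*240 = -121 - 7200 = -7321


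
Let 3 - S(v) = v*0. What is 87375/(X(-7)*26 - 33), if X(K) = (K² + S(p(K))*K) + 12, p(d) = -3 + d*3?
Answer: 87375/1007 ≈ 86.768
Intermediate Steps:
p(d) = -3 + 3*d
S(v) = 3 (S(v) = 3 - v*0 = 3 - 1*0 = 3 + 0 = 3)
X(K) = 12 + K² + 3*K (X(K) = (K² + 3*K) + 12 = 12 + K² + 3*K)
87375/(X(-7)*26 - 33) = 87375/((12 + (-7)² + 3*(-7))*26 - 33) = 87375/((12 + 49 - 21)*26 - 33) = 87375/(40*26 - 33) = 87375/(1040 - 33) = 87375/1007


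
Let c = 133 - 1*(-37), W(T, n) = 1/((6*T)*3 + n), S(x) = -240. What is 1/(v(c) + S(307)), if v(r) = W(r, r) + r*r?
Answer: 3230/92571801 ≈ 3.4892e-5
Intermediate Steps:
W(T, n) = 1/(n + 18*T) (W(T, n) = 1/(18*T + n) = 1/(n + 18*T))
c = 170 (c = 133 + 37 = 170)
v(r) = r² + 1/(19*r) (v(r) = 1/(r + 18*r) + r*r = 1/(19*r) + r² = r² + 1/(19*r))
1/(v(c) + S(307)) = 1/((1/19 + 170³)/170 - 240) = 1/((1/19 + 4913000)/170 - 240) = 1/((1/170)*(93347001/19) - 240) = 1/(93347001/3230 - 240) = 1/(92571801/3230) = 3230/92571801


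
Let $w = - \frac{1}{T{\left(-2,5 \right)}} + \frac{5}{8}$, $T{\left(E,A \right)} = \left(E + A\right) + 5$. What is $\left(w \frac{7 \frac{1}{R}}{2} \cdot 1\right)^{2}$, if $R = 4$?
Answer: $\frac{49}{256} \approx 0.19141$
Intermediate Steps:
$T{\left(E,A \right)} = 5 + A + E$ ($T{\left(E,A \right)} = \left(A + E\right) + 5 = 5 + A + E$)
$w = \frac{1}{2}$ ($w = - \frac{1}{5 + 5 - 2} + \frac{5}{8} = - \frac{1}{8} + 5 \cdot \frac{1}{8} = \left(-1\right) \frac{1}{8} + \frac{5}{8} = - \frac{1}{8} + \frac{5}{8} = \frac{1}{2} \approx 0.5$)
$\left(w \frac{7 \frac{1}{R}}{2} \cdot 1\right)^{2} = \left(\frac{\frac{7}{4} \cdot \frac{1}{2}}{2} \cdot 1\right)^{2} = \left(\frac{1}{2} \cdot \frac{7}{8} \cdot 1\right)^{2} = \left(\frac{7}{16} \cdot 1\right)^{2} = \left(\frac{7}{16}\right)^{2} = \frac{49}{256}$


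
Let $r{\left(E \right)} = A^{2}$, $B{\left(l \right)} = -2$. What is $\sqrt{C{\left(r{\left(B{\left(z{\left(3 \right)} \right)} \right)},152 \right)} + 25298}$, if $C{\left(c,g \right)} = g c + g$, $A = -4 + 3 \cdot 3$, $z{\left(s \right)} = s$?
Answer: $15 \sqrt{130} \approx 171.03$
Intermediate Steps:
$A = 5$ ($A = -4 + 9 = 5$)
$r{\left(E \right)} = 25$ ($r{\left(E \right)} = 5^{2} = 25$)
$C{\left(c,g \right)} = g + c g$ ($C{\left(c,g \right)} = c g + g = g + c g$)
$\sqrt{C{\left(r{\left(B{\left(z{\left(3 \right)} \right)} \right)},152 \right)} + 25298} = \sqrt{152 \left(1 + 25\right) + 25298} = \sqrt{152 \cdot 26 + 25298} = \sqrt{3952 + 25298} = \sqrt{29250} = 15 \sqrt{130}$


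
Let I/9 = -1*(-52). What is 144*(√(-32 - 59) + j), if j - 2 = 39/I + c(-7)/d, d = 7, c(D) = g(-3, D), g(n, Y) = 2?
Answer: 2388/7 + 144*I*√91 ≈ 341.14 + 1373.7*I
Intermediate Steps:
I = 468 (I = 9*(-1*(-52)) = 9*52 = 468)
c(D) = 2
j = 199/84 (j = 2 + (39/468 + 2/7) = 2 + (39*(1/468) + 2*(⅐)) = 2 + (1/12 + 2/7) = 2 + 31/84 = 199/84 ≈ 2.3690)
144*(√(-32 - 59) + j) = 144*(√(-32 - 59) + 199/84) = 144*(√(-91) + 199/84) = 144*(I*√91 + 199/84) = 144*(199/84 + I*√91) = 2388/7 + 144*I*√91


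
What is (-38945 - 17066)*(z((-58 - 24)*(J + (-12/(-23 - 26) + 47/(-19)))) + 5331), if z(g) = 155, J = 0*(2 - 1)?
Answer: -307276346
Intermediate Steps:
J = 0 (J = 0*1 = 0)
(-38945 - 17066)*(z((-58 - 24)*(J + (-12/(-23 - 26) + 47/(-19)))) + 5331) = (-38945 - 17066)*(155 + 5331) = -56011*5486 = -307276346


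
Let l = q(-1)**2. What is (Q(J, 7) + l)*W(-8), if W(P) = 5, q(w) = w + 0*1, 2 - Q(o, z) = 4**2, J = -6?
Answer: -65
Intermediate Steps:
Q(o, z) = -14 (Q(o, z) = 2 - 1*4**2 = 2 - 1*16 = 2 - 16 = -14)
q(w) = w (q(w) = w + 0 = w)
l = 1 (l = (-1)**2 = 1)
(Q(J, 7) + l)*W(-8) = (-14 + 1)*5 = -13*5 = -65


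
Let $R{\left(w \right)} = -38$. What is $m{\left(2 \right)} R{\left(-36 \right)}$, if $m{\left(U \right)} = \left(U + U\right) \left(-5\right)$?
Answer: $760$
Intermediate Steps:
$m{\left(U \right)} = - 10 U$ ($m{\left(U \right)} = 2 U \left(-5\right) = - 10 U$)
$m{\left(2 \right)} R{\left(-36 \right)} = \left(-10\right) 2 \left(-38\right) = \left(-20\right) \left(-38\right) = 760$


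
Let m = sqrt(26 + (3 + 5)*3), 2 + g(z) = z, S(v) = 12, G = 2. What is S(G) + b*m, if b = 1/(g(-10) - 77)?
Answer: 12 - 5*sqrt(2)/89 ≈ 11.921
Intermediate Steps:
g(z) = -2 + z
m = 5*sqrt(2) (m = sqrt(26 + 8*3) = sqrt(26 + 24) = sqrt(50) = 5*sqrt(2) ≈ 7.0711)
b = -1/89 (b = 1/((-2 - 10) - 77) = 1/(-12 - 77) = 1/(-89) = -1/89 ≈ -0.011236)
S(G) + b*m = 12 - 5*sqrt(2)/89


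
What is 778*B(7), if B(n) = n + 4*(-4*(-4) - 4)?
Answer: 42790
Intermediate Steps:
B(n) = 48 + n (B(n) = n + 4*(16 - 4) = n + 4*12 = n + 48 = 48 + n)
778*B(7) = 778*(48 + 7) = 778*55 = 42790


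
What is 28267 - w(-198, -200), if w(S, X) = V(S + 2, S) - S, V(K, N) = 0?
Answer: 28069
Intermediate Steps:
w(S, X) = -S (w(S, X) = 0 - S = -S)
28267 - w(-198, -200) = 28267 - (-1)*(-198) = 28267 - 1*198 = 28267 - 198 = 28069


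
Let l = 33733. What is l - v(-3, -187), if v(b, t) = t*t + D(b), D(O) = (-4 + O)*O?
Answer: -1257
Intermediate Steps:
D(O) = O*(-4 + O)
v(b, t) = t² + b*(-4 + b) (v(b, t) = t*t + b*(-4 + b) = t² + b*(-4 + b))
l - v(-3, -187) = 33733 - ((-187)² - 3*(-4 - 3)) = 33733 - (34969 - 3*(-7)) = 33733 - (34969 + 21) = 33733 - 1*34990 = 33733 - 34990 = -1257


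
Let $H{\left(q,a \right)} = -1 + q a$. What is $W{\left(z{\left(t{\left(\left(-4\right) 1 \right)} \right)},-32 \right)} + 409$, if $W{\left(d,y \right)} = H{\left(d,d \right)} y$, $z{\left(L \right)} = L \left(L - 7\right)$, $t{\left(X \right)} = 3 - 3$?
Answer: $441$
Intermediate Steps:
$t{\left(X \right)} = 0$
$z{\left(L \right)} = L \left(-7 + L\right)$
$H{\left(q,a \right)} = -1 + a q$
$W{\left(d,y \right)} = y \left(-1 + d^{2}\right)$ ($W{\left(d,y \right)} = \left(-1 + d d\right) y = \left(-1 + d^{2}\right) y = y \left(-1 + d^{2}\right)$)
$W{\left(z{\left(t{\left(\left(-4\right) 1 \right)} \right)},-32 \right)} + 409 = - 32 \left(-1 + \left(0 \left(-7 + 0\right)\right)^{2}\right) + 409 = - 32 \left(-1 + \left(0 \left(-7\right)\right)^{2}\right) + 409 = - 32 \left(-1 + 0^{2}\right) + 409 = - 32 \left(-1 + 0\right) + 409 = \left(-32\right) \left(-1\right) + 409 = 32 + 409 = 441$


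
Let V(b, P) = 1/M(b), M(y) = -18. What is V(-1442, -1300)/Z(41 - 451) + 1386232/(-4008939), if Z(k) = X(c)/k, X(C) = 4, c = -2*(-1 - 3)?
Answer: 257309381/48107268 ≈ 5.3487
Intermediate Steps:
c = 8 (c = -2*(-4) = 8)
Z(k) = 4/k
V(b, P) = -1/18 (V(b, P) = 1/(-18) = -1/18)
V(-1442, -1300)/Z(41 - 451) + 1386232/(-4008939) = -1/(18*(4/(41 - 451))) + 1386232/(-4008939) = -1/(18*(4/(-410))) + 1386232*(-1/4008939) = -1/(18*(4*(-1/410))) - 1386232/4008939 = -1/(18*(-2/205)) - 1386232/4008939 = -1/18*(-205/2) - 1386232/4008939 = 205/36 - 1386232/4008939 = 257309381/48107268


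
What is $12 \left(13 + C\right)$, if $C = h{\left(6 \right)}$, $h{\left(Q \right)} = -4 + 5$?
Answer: $168$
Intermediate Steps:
$h{\left(Q \right)} = 1$
$C = 1$
$12 \left(13 + C\right) = 12 \left(13 + 1\right) = 12 \cdot 14 = 168$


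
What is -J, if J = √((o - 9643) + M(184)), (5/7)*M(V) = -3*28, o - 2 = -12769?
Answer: -I*√563190/5 ≈ -150.09*I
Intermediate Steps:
o = -12767 (o = 2 - 12769 = -12767)
M(V) = -588/5 (M(V) = 7*(-3*28)/5 = (7/5)*(-84) = -588/5)
J = I*√563190/5 (J = √((-12767 - 9643) - 588/5) = √(-22410 - 588/5) = √(-112638/5) = I*√563190/5 ≈ 150.09*I)
-J = -I*√563190/5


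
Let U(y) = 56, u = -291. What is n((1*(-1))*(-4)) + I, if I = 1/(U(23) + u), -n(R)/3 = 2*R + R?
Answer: -8461/235 ≈ -36.004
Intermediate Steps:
n(R) = -9*R (n(R) = -3*(2*R + R) = -9*R)
I = -1/235 (I = 1/(56 - 291) = 1/(-235) = -1/235 ≈ -0.0042553)
n((1*(-1))*(-4)) + I = -9*1*(-1)*(-4) - 1/235 = -(-9)*(-4) - 1/235 = -9*4 - 1/235 = -36 - 1/235 = -8461/235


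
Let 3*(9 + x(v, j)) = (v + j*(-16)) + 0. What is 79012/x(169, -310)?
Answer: 118518/2551 ≈ 46.459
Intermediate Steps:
x(v, j) = -9 - 16*j/3 + v/3 (x(v, j) = -9 + ((v + j*(-16)) + 0)/3 = -9 + ((v - 16*j) + 0)/3 = -9 + (v - 16*j)/3 = -9 + (-16*j/3 + v/3) = -9 - 16*j/3 + v/3)
79012/x(169, -310) = 79012/(-9 - 16/3*(-310) + (⅓)*169) = 79012/(-9 + 4960/3 + 169/3) = 79012/(5102/3) = 79012*(3/5102) = 118518/2551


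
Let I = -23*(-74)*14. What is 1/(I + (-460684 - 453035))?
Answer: -1/889891 ≈ -1.1237e-6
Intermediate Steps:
I = 23828 (I = 1702*14 = 23828)
1/(I + (-460684 - 453035)) = 1/(23828 + (-460684 - 453035)) = 1/(23828 - 913719) = 1/(-889891) = -1/889891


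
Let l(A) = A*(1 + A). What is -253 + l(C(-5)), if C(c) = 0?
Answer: -253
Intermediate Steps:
-253 + l(C(-5)) = -253 + 0*(1 + 0) = -253 + 0*1 = -253 + 0 = -253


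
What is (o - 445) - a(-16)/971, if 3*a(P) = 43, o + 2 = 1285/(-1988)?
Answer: -2592425357/5791044 ≈ -447.66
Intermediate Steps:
o = -5261/1988 (o = -2 + 1285/(-1988) = -2 + 1285*(-1/1988) = -2 - 1285/1988 = -5261/1988 ≈ -2.6464)
a(P) = 43/3 (a(P) = (1/3)*43 = 43/3)
(o - 445) - a(-16)/971 = (-5261/1988 - 445) - 43/(3*971) = -889921/1988 - 43/(3*971) = -889921/1988 - 1*43/2913 = -889921/1988 - 43/2913 = -2592425357/5791044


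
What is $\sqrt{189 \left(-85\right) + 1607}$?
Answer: $i \sqrt{14458} \approx 120.24 i$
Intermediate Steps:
$\sqrt{189 \left(-85\right) + 1607} = \sqrt{-16065 + 1607} = \sqrt{-14458} = i \sqrt{14458}$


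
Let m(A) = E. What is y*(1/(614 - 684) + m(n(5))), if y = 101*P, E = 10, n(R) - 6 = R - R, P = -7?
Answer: -70599/10 ≈ -7059.9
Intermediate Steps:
n(R) = 6 (n(R) = 6 + (R - R) = 6 + 0 = 6)
m(A) = 10
y = -707 (y = 101*(-7) = -707)
y*(1/(614 - 684) + m(n(5))) = -707*(1/(614 - 684) + 10) = -707*(1/(-70) + 10) = -707*(-1/70 + 10) = -707*699/70 = -70599/10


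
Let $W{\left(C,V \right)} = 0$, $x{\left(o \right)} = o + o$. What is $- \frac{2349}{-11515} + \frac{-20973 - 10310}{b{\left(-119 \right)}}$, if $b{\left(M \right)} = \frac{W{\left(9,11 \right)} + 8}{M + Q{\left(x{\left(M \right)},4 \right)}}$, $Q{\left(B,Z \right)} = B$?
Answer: $\frac{128599895757}{92120} \approx 1.396 \cdot 10^{6}$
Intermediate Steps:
$x{\left(o \right)} = 2 o$
$b{\left(M \right)} = \frac{8}{3 M}$ ($b{\left(M \right)} = \frac{0 + 8}{M + 2 M} = \frac{8}{3 M}$)
$- \frac{2349}{-11515} + \frac{-20973 - 10310}{b{\left(-119 \right)}} = - \frac{2349}{-11515} + \frac{-20973 - 10310}{\frac{8}{3} \frac{1}{-119}} = \left(-2349\right) \left(- \frac{1}{11515}\right) + \frac{-20973 - 10310}{\frac{8}{3} \left(- \frac{1}{119}\right)} = \frac{2349}{11515} - \frac{31283}{- \frac{8}{357}} = \frac{2349}{11515} - - \frac{11168031}{8} = \frac{2349}{11515} + \frac{11168031}{8} = \frac{128599895757}{92120}$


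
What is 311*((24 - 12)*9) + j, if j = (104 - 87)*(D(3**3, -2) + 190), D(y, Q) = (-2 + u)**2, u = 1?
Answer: 36835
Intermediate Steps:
D(y, Q) = 1 (D(y, Q) = (-2 + 1)**2 = (-1)**2 = 1)
j = 3247 (j = (104 - 87)*(1 + 190) = 17*191 = 3247)
311*((24 - 12)*9) + j = 311*((24 - 12)*9) + 3247 = 311*(12*9) + 3247 = 311*108 + 3247 = 33588 + 3247 = 36835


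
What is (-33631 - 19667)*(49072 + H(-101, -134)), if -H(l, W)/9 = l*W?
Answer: 3876576732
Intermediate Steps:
H(l, W) = -9*W*l (H(l, W) = -9*l*W = -9*W*l)
(-33631 - 19667)*(49072 + H(-101, -134)) = (-33631 - 19667)*(49072 - 9*(-134)*(-101)) = -53298*(49072 - 121806) = -53298*(-72734) = 3876576732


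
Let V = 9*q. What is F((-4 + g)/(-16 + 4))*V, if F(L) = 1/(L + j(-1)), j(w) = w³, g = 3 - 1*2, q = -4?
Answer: 48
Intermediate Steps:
V = -36 (V = 9*(-4) = -36)
g = 1 (g = 3 - 2 = 1)
F(L) = 1/(-1 + L) (F(L) = 1/(L + (-1)³) = 1/(L - 1) = 1/(-1 + L))
F((-4 + g)/(-16 + 4))*V = -36/(-1 + (-4 + 1)/(-16 + 4)) = -36/(-1 - 3/(-12)) = -36/(-1 - 3*(-1/12)) = -36/(-1 + ¼) = -36/(-¾) = -4/3*(-36) = 48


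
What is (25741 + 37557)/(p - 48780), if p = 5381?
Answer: -63298/43399 ≈ -1.4585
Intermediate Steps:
(25741 + 37557)/(p - 48780) = (25741 + 37557)/(5381 - 48780) = 63298/(-43399) = 63298*(-1/43399) = -63298/43399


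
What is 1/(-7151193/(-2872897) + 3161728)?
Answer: 2872897/9083326037209 ≈ 3.1628e-7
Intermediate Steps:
1/(-7151193/(-2872897) + 3161728) = 1/(-7151193*(-1/2872897) + 3161728) = 1/(7151193/2872897 + 3161728) = 1/(9083326037209/2872897) = 2872897/9083326037209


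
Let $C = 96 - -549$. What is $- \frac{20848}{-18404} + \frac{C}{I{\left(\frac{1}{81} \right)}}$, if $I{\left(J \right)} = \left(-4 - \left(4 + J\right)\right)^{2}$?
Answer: $\frac{21666018457}{1937945801} \approx 11.18$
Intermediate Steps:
$C = 645$ ($C = 96 + 549 = 645$)
$I{\left(J \right)} = \left(-8 - J\right)^{2}$
$- \frac{20848}{-18404} + \frac{C}{I{\left(\frac{1}{81} \right)}} = - \frac{20848}{-18404} + \frac{645}{\left(8 + \frac{1}{81}\right)^{2}} = \left(-20848\right) \left(- \frac{1}{18404}\right) + \frac{645}{\left(8 + \frac{1}{81}\right)^{2}} = \frac{5212}{4601} + \frac{645}{\left(\frac{649}{81}\right)^{2}} = \frac{5212}{4601} + \frac{645}{\frac{421201}{6561}} = \frac{5212}{4601} + 645 \cdot \frac{6561}{421201} = \frac{5212}{4601} + \frac{4231845}{421201} = \frac{21666018457}{1937945801}$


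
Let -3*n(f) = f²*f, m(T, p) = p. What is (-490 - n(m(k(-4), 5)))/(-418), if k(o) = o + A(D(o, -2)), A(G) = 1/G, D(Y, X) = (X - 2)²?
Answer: 1345/1254 ≈ 1.0726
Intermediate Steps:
D(Y, X) = (-2 + X)²
k(o) = 1/16 + o (k(o) = o + 1/((-2 - 2)²) = o + 1/((-4)²) = o + 1/16 = 1/16 + o)
n(f) = -f³/3 (n(f) = -f²*f/3 = -f³/3)
(-490 - n(m(k(-4), 5)))/(-418) = (-490 - (-1)*5³/3)/(-418) = (-490 - (-1)*125/3)*(-1/418) = (-490 - 1*(-125/3))*(-1/418) = (-490 + 125/3)*(-1/418) = -1345/3*(-1/418) = 1345/1254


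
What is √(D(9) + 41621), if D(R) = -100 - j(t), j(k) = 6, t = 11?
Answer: 19*√115 ≈ 203.75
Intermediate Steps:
D(R) = -106 (D(R) = -100 - 1*6 = -100 - 6 = -106)
√(D(9) + 41621) = √(-106 + 41621) = √41515 = 19*√115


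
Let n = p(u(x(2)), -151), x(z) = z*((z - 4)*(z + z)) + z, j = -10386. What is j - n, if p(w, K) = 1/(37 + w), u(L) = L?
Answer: -238879/23 ≈ -10386.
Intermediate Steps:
x(z) = z + 2*z²*(-4 + z) (x(z) = z*((-4 + z)*(2*z)) + z = z*(2*z*(-4 + z)) + z = 2*z²*(-4 + z) + z = z + 2*z²*(-4 + z))
n = 1/23 (n = 1/(37 + 2*(1 - 8*2 + 2*2²)) = 1/(37 + 2*(1 - 16 + 2*4)) = 1/(37 + 2*(1 - 16 + 8)) = 1/(37 + 2*(-7)) = 1/(37 - 14) = 1/23 ≈ 0.043478)
j - n = -10386 - 1*1/23 = -10386 - 1/23 = -238879/23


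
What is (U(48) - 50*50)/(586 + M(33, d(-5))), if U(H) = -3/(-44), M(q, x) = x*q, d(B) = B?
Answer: -109997/18524 ≈ -5.9381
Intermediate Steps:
M(q, x) = q*x
U(H) = 3/44 (U(H) = -3*(-1/44) = 3/44)
(U(48) - 50*50)/(586 + M(33, d(-5))) = (3/44 - 50*50)/(586 + 33*(-5)) = (3/44 - 2500)/(586 - 165) = -109997/44/421 = -109997/44*1/421 = -109997/18524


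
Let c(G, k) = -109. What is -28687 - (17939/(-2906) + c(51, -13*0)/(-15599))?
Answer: -1300122105071/45330694 ≈ -28681.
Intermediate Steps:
-28687 - (17939/(-2906) + c(51, -13*0)/(-15599)) = -28687 - (17939/(-2906) - 109/(-15599)) = -28687 - (17939*(-1/2906) - 109*(-1/15599)) = -28687 - (-17939/2906 + 109/15599) = -28687 - 1*(-279513707/45330694) = -28687 + 279513707/45330694 = -1300122105071/45330694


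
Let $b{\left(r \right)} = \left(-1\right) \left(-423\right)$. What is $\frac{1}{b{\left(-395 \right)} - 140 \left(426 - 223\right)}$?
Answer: $- \frac{1}{27997} \approx -3.5718 \cdot 10^{-5}$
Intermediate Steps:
$b{\left(r \right)} = 423$
$\frac{1}{b{\left(-395 \right)} - 140 \left(426 - 223\right)} = \frac{1}{423 - 140 \left(426 - 223\right)} = \frac{1}{423 - 28420} = \frac{1}{-27997} = - \frac{1}{27997}$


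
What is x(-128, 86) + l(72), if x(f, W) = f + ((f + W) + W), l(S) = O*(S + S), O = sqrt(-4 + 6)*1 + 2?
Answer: 204 + 144*sqrt(2) ≈ 407.65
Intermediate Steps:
O = 2 + sqrt(2) (O = sqrt(2)*1 + 2 = sqrt(2) + 2 = 2 + sqrt(2) ≈ 3.4142)
l(S) = 2*S*(2 + sqrt(2)) (l(S) = (2 + sqrt(2))*(S + S) = (2 + sqrt(2))*(2*S) = 2*S*(2 + sqrt(2)))
x(f, W) = 2*W + 2*f (x(f, W) = f + ((W + f) + W) = f + (f + 2*W) = 2*W + 2*f)
x(-128, 86) + l(72) = (2*86 + 2*(-128)) + 2*72*(2 + sqrt(2)) = (172 - 256) + (288 + 144*sqrt(2)) = -84 + (288 + 144*sqrt(2)) = 204 + 144*sqrt(2)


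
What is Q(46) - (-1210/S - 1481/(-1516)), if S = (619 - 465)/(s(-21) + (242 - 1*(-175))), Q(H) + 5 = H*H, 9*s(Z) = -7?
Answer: 513865565/95508 ≈ 5380.3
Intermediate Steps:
s(Z) = -7/9 (s(Z) = (⅑)*(-7) = -7/9)
Q(H) = -5 + H² (Q(H) = -5 + H*H = -5 + H²)
S = 693/1873 (S = (619 - 465)/(-7/9 + (242 - 1*(-175))) = 154/(-7/9 + (242 + 175)) = 154/(-7/9 + 417) = 154/(3746/9) = 154*(9/3746) = 693/1873 ≈ 0.36999)
Q(46) - (-1210/S - 1481/(-1516)) = (-5 + 46²) - (-1210/693/1873 - 1481/(-1516)) = (-5 + 2116) - (-1210*1873/693 - 1481*(-1/1516)) = 2111 - (-206030/63 + 1481/1516) = 2111 - 1*(-312248177/95508) = 2111 + 312248177/95508 = 513865565/95508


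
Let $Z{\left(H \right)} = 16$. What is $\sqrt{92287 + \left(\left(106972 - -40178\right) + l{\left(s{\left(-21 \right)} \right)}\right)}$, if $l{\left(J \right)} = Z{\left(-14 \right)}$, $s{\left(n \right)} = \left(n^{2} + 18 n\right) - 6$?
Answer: $\sqrt{239453} \approx 489.34$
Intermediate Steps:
$s{\left(n \right)} = -6 + n^{2} + 18 n$
$l{\left(J \right)} = 16$
$\sqrt{92287 + \left(\left(106972 - -40178\right) + l{\left(s{\left(-21 \right)} \right)}\right)} = \sqrt{92287 + \left(\left(106972 - -40178\right) + 16\right)} = \sqrt{92287 + \left(\left(106972 + 40178\right) + 16\right)} = \sqrt{92287 + \left(147150 + 16\right)} = \sqrt{92287 + 147166} = \sqrt{239453}$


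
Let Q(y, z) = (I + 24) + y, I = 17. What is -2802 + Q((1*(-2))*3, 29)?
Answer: -2767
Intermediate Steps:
Q(y, z) = 41 + y (Q(y, z) = (17 + 24) + y = 41 + y)
-2802 + Q((1*(-2))*3, 29) = -2802 + (41 + (1*(-2))*3) = -2802 + (41 - 2*3) = -2802 + (41 - 6) = -2802 + 35 = -2767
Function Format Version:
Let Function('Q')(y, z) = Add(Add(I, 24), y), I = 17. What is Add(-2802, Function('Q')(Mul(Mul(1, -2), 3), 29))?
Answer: -2767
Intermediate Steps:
Function('Q')(y, z) = Add(41, y) (Function('Q')(y, z) = Add(Add(17, 24), y) = Add(41, y))
Add(-2802, Function('Q')(Mul(Mul(1, -2), 3), 29)) = Add(-2802, Add(41, Mul(Mul(1, -2), 3))) = Add(-2802, Add(41, Mul(-2, 3))) = Add(-2802, Add(41, -6)) = Add(-2802, 35) = -2767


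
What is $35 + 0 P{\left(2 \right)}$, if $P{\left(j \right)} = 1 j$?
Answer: $35$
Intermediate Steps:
$P{\left(j \right)} = j$
$35 + 0 P{\left(2 \right)} = 35 + 0 \cdot 2 = 35 + 0 = 35$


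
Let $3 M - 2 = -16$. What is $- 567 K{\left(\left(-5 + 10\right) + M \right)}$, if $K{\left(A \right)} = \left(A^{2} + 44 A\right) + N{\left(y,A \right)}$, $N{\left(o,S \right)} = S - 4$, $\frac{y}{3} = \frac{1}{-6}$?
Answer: $-6300$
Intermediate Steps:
$y = - \frac{1}{2}$ ($y = \frac{3}{-6} = 3 \left(- \frac{1}{6}\right) = - \frac{1}{2} \approx -0.5$)
$M = - \frac{14}{3}$ ($M = \frac{2}{3} + \frac{1}{3} \left(-16\right) = \frac{2}{3} - \frac{16}{3} = - \frac{14}{3} \approx -4.6667$)
$N{\left(o,S \right)} = -4 + S$
$K{\left(A \right)} = -4 + A^{2} + 45 A$ ($K{\left(A \right)} = \left(A^{2} + 44 A\right) + \left(-4 + A\right) = -4 + A^{2} + 45 A$)
$- 567 K{\left(\left(-5 + 10\right) + M \right)} = - 567 \left(-4 + \left(\left(-5 + 10\right) - \frac{14}{3}\right)^{2} + 45 \left(\left(-5 + 10\right) - \frac{14}{3}\right)\right) = - 567 \left(-4 + \left(5 - \frac{14}{3}\right)^{2} + 45 \left(5 - \frac{14}{3}\right)\right) = - 567 \left(-4 + \left(\frac{1}{3}\right)^{2} + 45 \cdot \frac{1}{3}\right) = - 567 \left(-4 + \frac{1}{9} + 15\right) = \left(-567\right) \frac{100}{9} = -6300$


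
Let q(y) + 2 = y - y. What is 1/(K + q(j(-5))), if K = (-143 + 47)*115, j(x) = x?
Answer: -1/11042 ≈ -9.0563e-5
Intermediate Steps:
K = -11040 (K = -96*115 = -11040)
q(y) = -2 (q(y) = -2 + (y - y) = -2 + 0 = -2)
1/(K + q(j(-5))) = 1/(-11040 - 2) = 1/(-11042) = -1/11042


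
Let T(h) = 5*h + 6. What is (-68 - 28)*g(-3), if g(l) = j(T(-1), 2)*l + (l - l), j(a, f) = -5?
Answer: -1440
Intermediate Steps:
T(h) = 6 + 5*h
g(l) = -5*l (g(l) = -5*l + (l - l) = -5*l + 0 = -5*l)
(-68 - 28)*g(-3) = (-68 - 28)*(-5*(-3)) = -96*15 = -1440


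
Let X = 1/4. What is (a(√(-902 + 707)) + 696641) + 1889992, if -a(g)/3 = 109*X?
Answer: 10346205/4 ≈ 2.5866e+6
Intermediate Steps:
X = ¼ ≈ 0.25000
a(g) = -327/4
(a(√(-902 + 707)) + 696641) + 1889992 = (-327/4 + 696641) + 1889992 = 2786237/4 + 1889992 = 10346205/4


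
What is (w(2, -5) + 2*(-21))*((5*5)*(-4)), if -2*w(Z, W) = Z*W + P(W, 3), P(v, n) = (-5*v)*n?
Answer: 7450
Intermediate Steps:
P(v, n) = -5*n*v
w(Z, W) = 15*W/2 - W*Z/2 (w(Z, W) = -(Z*W - 5*3*W)/2 = -(W*Z - 15*W)/2 = -(-15*W + W*Z)/2 = 15*W/2 - W*Z/2)
(w(2, -5) + 2*(-21))*((5*5)*(-4)) = ((1/2)*(-5)*(15 - 1*2) + 2*(-21))*((5*5)*(-4)) = ((1/2)*(-5)*(15 - 2) - 42)*(25*(-4)) = ((1/2)*(-5)*13 - 42)*(-100) = (-65/2 - 42)*(-100) = -149/2*(-100) = 7450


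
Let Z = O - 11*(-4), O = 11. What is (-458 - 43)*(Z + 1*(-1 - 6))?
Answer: -24048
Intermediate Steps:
Z = 55 (Z = 11 - 11*(-4) = 11 + 44 = 55)
(-458 - 43)*(Z + 1*(-1 - 6)) = (-458 - 43)*(55 + 1*(-1 - 6)) = -501*(55 + 1*(-7)) = -501*(55 - 7) = -501*48 = -24048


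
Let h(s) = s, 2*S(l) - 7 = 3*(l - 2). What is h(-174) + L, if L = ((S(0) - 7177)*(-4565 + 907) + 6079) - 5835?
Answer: 26251707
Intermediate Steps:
S(l) = ½ + 3*l/2 (S(l) = 7/2 + (3*(l - 2))/2 = 7/2 + (3*(-2 + l))/2 = 7/2 + (-6 + 3*l)/2 = 7/2 + (-3 + 3*l/2) = ½ + 3*l/2)
L = 26251881 (L = (((½ + (3/2)*0) - 7177)*(-4565 + 907) + 6079) - 5835 = (((½ + 0) - 7177)*(-3658) + 6079) - 5835 = ((½ - 7177)*(-3658) + 6079) - 5835 = (-14353/2*(-3658) + 6079) - 5835 = (26251637 + 6079) - 5835 = 26257716 - 5835 = 26251881)
h(-174) + L = -174 + 26251881 = 26251707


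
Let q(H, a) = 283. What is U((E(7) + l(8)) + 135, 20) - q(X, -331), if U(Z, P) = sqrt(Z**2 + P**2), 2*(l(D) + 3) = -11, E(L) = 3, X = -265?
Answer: -283 + sqrt(68681)/2 ≈ -151.96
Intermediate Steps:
l(D) = -17/2 (l(D) = -3 + (1/2)*(-11) = -3 - 11/2 = -17/2)
U(Z, P) = sqrt(P**2 + Z**2)
U((E(7) + l(8)) + 135, 20) - q(X, -331) = sqrt(20**2 + ((3 - 17/2) + 135)**2) - 1*283 = sqrt(400 + (-11/2 + 135)**2) - 283 = sqrt(400 + (259/2)**2) - 283 = sqrt(400 + 67081/4) - 283 = sqrt(68681/4) - 283 = sqrt(68681)/2 - 283 = -283 + sqrt(68681)/2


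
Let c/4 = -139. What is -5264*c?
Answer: 2926784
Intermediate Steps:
c = -556 (c = 4*(-139) = -556)
-5264*c = -5264*(-556) = 2926784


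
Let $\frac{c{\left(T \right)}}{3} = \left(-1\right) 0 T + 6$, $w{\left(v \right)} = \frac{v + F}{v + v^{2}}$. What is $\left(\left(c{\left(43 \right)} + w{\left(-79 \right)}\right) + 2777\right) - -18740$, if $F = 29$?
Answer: $\frac{66349310}{3081} \approx 21535.0$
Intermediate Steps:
$w{\left(v \right)} = \frac{29 + v}{v + v^{2}}$ ($w{\left(v \right)} = \frac{v + 29}{v + v^{2}} = \frac{29 + v}{v + v^{2}}$)
$c{\left(T \right)} = 18$ ($c{\left(T \right)} = 3 \left(\left(-1\right) 0 T + 6\right) = 3 \left(0 T + 6\right) = 3 \left(0 + 6\right) = 3 \cdot 6 = 18$)
$\left(\left(c{\left(43 \right)} + w{\left(-79 \right)}\right) + 2777\right) - -18740 = \left(\left(18 + \frac{29 - 79}{\left(-79\right) \left(1 - 79\right)}\right) + 2777\right) - -18740 = \left(\left(18 - \frac{1}{79} \frac{1}{-78} \left(-50\right)\right) + 2777\right) + 18740 = \left(\left(18 - \left(- \frac{1}{6162}\right) \left(-50\right)\right) + 2777\right) + 18740 = \left(\left(18 - \frac{25}{3081}\right) + 2777\right) + 18740 = \left(\frac{55433}{3081} + 2777\right) + 18740 = \frac{8611370}{3081} + 18740 = \frac{66349310}{3081}$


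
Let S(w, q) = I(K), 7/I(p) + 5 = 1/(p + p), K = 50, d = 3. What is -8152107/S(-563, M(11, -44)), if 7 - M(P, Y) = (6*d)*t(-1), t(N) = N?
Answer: 4067901393/700 ≈ 5.8113e+6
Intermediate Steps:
M(P, Y) = 25 (M(P, Y) = 7 - 6*3*(-1) = 7 - 18*(-1) = 7 - 1*(-18) = 7 + 18 = 25)
I(p) = 7/(-5 + 1/(2*p)) (I(p) = 7/(-5 + 1/(p + p)) = 7/(-5 + 1/(2*p)))
S(w, q) = -700/499 (S(w, q) = -14*50/(-1 + 10*50) = -14*50/(-1 + 500) = -14*50/499 = -14*50*1/499 = -700/499)
-8152107/S(-563, M(11, -44)) = -8152107/(-700/499) = -8152107*(-499/700) = 4067901393/700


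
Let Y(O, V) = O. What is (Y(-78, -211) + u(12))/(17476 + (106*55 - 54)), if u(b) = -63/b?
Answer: -333/93008 ≈ -0.0035803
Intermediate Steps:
(Y(-78, -211) + u(12))/(17476 + (106*55 - 54)) = (-78 - 63/12)/(17476 + (106*55 - 54)) = (-78 - 63*1/12)/(17476 + (5830 - 54)) = (-78 - 21/4)/(17476 + 5776) = -333/4/23252 = -333/4*1/23252 = -333/93008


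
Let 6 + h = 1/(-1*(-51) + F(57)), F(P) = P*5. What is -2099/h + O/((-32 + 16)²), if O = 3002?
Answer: 93298307/257920 ≈ 361.73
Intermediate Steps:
F(P) = 5*P
h = -2015/336 (h = -6 + 1/(-1*(-51) + 5*57) = -6 + 1/(51 + 285) = -6 + 1/336 = -2015/336 ≈ -5.9970)
-2099/h + O/((-32 + 16)²) = -2099/(-2015/336) + 3002/((-32 + 16)²) = -2099*(-336/2015) + 3002/((-16)²) = 705264/2015 + 3002/256 = 705264/2015 + 3002*(1/256) = 705264/2015 + 1501/128 = 93298307/257920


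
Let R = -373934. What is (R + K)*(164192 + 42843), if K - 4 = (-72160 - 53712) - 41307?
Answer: -112028501815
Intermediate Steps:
K = -167175 (K = 4 + ((-72160 - 53712) - 41307) = 4 + (-125872 - 41307) = 4 - 167179 = -167175)
(R + K)*(164192 + 42843) = (-373934 - 167175)*(164192 + 42843) = -541109*207035 = -112028501815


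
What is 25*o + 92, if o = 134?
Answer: 3442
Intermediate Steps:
25*o + 92 = 25*134 + 92 = 3350 + 92 = 3442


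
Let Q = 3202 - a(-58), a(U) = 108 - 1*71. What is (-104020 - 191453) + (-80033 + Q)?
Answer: -372341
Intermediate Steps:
a(U) = 37 (a(U) = 108 - 71 = 37)
Q = 3165 (Q = 3202 - 1*37 = 3202 - 37 = 3165)
(-104020 - 191453) + (-80033 + Q) = (-104020 - 191453) + (-80033 + 3165) = -295473 - 76868 = -372341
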